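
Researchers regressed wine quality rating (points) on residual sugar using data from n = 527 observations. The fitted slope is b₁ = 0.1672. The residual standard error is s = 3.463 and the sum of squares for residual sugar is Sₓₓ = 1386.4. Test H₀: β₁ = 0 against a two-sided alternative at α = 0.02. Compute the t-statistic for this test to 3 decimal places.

SE(b₁) = s/√Sₓₓ = 3.463/√1386.4 = 0.0930054.
t = 0.1672 / 0.0930054 = 1.798.
df = n − 2 = 525.
Two-sided p ≈ 0.0728, which is ≥ 0.02, so fail to reject H₀.
The data do not give significant evidence of an association between residual sugar and wine quality rating.

t = 1.798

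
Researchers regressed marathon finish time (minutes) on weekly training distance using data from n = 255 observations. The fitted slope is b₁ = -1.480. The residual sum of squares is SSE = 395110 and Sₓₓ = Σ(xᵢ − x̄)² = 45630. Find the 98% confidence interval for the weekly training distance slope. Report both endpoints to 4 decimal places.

MSE = SSE/(n − 2) = 395110/253 = 1561.7.
SE(b₁) = √(MSE/Sₓₓ) = √(1561.7/45630) = 0.185001.
df = n − 2 = 253.
t* = t_{0.01, 253} = 2.341177.
Margin = t* × SE = 2.341177 × 0.185001 = 0.433120.
CI: -1.480 ± 0.433120 → (-1.9131, -1.0469).
With 98% confidence, each one-unit increase in weekly training distance is associated with a change of between -1.9131 and -1.0469 minutes in marathon finish time.

(-1.9131, -1.0469)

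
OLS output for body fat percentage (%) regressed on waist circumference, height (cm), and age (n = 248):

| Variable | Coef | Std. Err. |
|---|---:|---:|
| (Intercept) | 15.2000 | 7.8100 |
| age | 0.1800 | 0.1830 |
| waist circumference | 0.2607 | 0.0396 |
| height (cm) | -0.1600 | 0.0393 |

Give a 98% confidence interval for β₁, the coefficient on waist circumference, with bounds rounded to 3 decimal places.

(0.168, 0.353)

Read off: b = 0.2607, SE = 0.0396 for waist circumference.
df = n − k − 1 = 248 − 3 − 1 = 244.
t* = t_{0.01, 244} = 2.341728.
Margin = t* × SE = 2.341728 × 0.0396 = 0.09273.
CI: 0.2607 ± 0.09273 → (0.168, 0.353).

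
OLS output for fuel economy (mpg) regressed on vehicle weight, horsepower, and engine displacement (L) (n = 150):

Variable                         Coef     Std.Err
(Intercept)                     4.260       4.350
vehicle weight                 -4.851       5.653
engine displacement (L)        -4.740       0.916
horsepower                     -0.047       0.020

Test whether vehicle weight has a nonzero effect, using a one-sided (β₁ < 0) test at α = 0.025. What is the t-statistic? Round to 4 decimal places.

Read off: b = -4.851, SE = 5.653 for vehicle weight.
H₀: β₁ = 0 vs H₁: β₁ < 0.
t = -4.851 / 5.653 = -0.8581.
df = n − k − 1 = 150 − 3 − 1 = 146.
One-sided p ≈ 0.1961, which is ≥ 0.025, so fail to reject H₀.
The data do not give significant evidence that the true slope on vehicle weight is negative, holding the other predictors fixed.

t = -0.8581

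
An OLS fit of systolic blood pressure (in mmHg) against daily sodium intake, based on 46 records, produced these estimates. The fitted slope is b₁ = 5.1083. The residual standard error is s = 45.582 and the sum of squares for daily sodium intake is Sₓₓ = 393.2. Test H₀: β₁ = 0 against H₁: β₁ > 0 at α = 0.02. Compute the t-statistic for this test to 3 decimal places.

SE(b₁) = s/√Sₓₓ = 45.582/√393.2 = 2.29872.
t = 5.1083 / 2.29872 = 2.222.
df = n − 2 = 44.
One-sided p ≈ 0.0157, which is < 0.02, so reject H₀.
There is evidence that the true slope on daily sodium intake is positive.

t = 2.222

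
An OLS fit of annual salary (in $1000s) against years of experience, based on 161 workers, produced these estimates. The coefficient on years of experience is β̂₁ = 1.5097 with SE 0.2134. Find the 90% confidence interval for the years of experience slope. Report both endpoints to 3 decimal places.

(1.157, 1.863)

df = n − 2 = 161 − 2 = 159.
t* = t_{0.05, 159} = 1.654494.
Margin = t* × SE = 1.654494 × 0.2134 = 0.35307.
CI: 1.5097 ± 0.35307 → (1.157, 1.863).
With 90% confidence, each one-unit increase in years of experience is associated with a change of between 1.157 and 1.863 $1000s in annual salary.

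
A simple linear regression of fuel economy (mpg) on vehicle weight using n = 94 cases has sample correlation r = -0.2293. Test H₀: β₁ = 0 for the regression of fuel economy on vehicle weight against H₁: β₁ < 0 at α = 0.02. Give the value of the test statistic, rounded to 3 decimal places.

t = -2.260

t = r·√(n − 2)/√(1 − r²) = -0.2293·√92/√0.947422 = -2.260.
df = n − 2 = 92.
One-sided p ≈ 0.0131, which is < 0.02, so reject H₀.
There is evidence of a linear association between vehicle weight and fuel economy.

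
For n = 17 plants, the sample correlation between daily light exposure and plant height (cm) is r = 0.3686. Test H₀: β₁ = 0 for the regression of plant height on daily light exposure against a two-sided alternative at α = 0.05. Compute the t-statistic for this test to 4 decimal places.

t = r·√(n − 2)/√(1 − r²) = 0.3686·√15/√0.864134 = 1.5357.
df = n − 2 = 15.
Two-sided p ≈ 0.1454, which is ≥ 0.05, so fail to reject H₀.
The data do not give significant evidence of a linear association between daily light exposure and plant height.

t = 1.5357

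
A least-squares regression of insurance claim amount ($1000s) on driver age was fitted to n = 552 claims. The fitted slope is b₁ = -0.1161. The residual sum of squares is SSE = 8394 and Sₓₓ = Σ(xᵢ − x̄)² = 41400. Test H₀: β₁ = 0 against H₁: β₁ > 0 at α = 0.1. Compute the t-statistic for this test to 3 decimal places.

MSE = SSE/(n − 2) = 8394/550 = 15.2618.
SE(b₁) = √(MSE/Sₓₓ) = √(15.2618/41400) = 0.0192001.
t = -0.1161 / 0.0192001 = -6.047.
df = n − 2 = 550.
One-sided p ≈ 1.0000, which is ≥ 0.1, so fail to reject H₀.
The data do not give significant evidence that the true slope on driver age is positive.

t = -6.047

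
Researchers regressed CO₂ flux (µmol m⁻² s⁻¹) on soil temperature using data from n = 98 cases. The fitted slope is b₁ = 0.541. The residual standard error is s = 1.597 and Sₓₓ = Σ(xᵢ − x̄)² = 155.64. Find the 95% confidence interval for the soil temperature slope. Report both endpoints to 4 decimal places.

SE(b₁) = s/√Sₓₓ = 1.597/√155.64 = 0.12801.
df = n − 2 = 96.
t* = t_{0.025, 96} = 1.984984.
Margin = t* × SE = 1.984984 × 0.12801 = 0.254098.
CI: 0.541 ± 0.254098 → (0.2869, 0.7951).
With 95% confidence, each one-unit increase in soil temperature is associated with a change of between 0.2869 and 0.7951 µmol m⁻² s⁻¹ in CO₂ flux.

(0.2869, 0.7951)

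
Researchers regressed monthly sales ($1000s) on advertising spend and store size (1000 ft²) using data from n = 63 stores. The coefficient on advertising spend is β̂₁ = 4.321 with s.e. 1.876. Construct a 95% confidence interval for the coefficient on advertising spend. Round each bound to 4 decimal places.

(0.5684, 8.0736)

df = n − k − 1 = 63 − 2 − 1 = 60.
t* = t_{0.025, 60} = 2.000298.
Margin = t* × SE = 2.000298 × 1.876 = 3.752559.
CI: 4.321 ± 3.752559 → (0.5684, 8.0736).
With 95% confidence, each one-unit increase in advertising spend is associated with a change of between 0.5684 and 8.0736 $1000s in monthly sales, holding the other predictors fixed.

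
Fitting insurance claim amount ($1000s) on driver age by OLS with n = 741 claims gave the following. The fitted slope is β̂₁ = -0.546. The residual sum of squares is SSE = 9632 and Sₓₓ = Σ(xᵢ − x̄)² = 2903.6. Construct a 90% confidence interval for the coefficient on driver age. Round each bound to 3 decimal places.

(-0.656, -0.436)

MSE = SSE/(n − 2) = 9632/739 = 13.0338.
SE(β̂₁) = √(MSE/Sₓₓ) = √(13.0338/2903.6) = 0.0669989.
df = n − 2 = 739.
t* = t_{0.05, 739} = 1.646918.
Margin = t* × SE = 1.646918 × 0.0669989 = 0.11034.
CI: -0.546 ± 0.11034 → (-0.656, -0.436).
With 90% confidence, each one-unit increase in driver age is associated with a change of between -0.656 and -0.436 $1000s in insurance claim amount.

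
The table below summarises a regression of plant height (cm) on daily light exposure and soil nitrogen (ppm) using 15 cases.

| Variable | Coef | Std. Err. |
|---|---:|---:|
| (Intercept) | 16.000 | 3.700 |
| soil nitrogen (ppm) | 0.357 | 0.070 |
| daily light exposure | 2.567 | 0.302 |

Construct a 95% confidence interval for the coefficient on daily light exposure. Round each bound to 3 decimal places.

(1.909, 3.225)

Read off: b = 2.567, SE = 0.302 for daily light exposure.
df = n − k − 1 = 15 − 2 − 1 = 12.
t* = t_{0.025, 12} = 2.178813.
Margin = t* × SE = 2.178813 × 0.302 = 0.65800.
CI: 2.567 ± 0.65800 → (1.909, 3.225).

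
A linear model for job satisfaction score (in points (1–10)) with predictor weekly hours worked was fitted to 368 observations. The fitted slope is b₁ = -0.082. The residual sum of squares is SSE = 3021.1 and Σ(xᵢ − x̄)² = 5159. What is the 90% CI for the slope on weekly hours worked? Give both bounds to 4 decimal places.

(-0.1480, -0.0160)

MSE = SSE/(n − 2) = 3021.1/366 = 8.25437.
SE(b₁) = √(MSE/Sₓₓ) = √(8.25437/5159) = 0.0399999.
df = n − 2 = 366.
t* = t_{0.05, 366} = 1.649028.
Margin = t* × SE = 1.649028 × 0.0399999 = 0.065961.
CI: -0.082 ± 0.065961 → (-0.1480, -0.0160).
With 90% confidence, each one-unit increase in weekly hours worked is associated with a change of between -0.1480 and -0.0160 points (1–10) in job satisfaction score.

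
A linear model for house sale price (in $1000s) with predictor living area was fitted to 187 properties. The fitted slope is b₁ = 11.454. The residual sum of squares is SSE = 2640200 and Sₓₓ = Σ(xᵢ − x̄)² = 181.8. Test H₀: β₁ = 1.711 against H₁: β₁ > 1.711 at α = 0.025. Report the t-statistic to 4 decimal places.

t = 1.0997

MSE = SSE/(n − 2) = 2640200/185 = 14271.4.
SE(b₁) = √(MSE/Sₓₓ) = √(14271.4/181.8) = 8.86004.
t = (11.454 − 1.711) / 8.86004 = 1.0997.
df = n − 2 = 185.
One-sided p ≈ 0.1365, which is ≥ 0.025, so fail to reject H₀.
The data do not give significant evidence that the true slope on living area exceeds 1.711 $1000s per unit.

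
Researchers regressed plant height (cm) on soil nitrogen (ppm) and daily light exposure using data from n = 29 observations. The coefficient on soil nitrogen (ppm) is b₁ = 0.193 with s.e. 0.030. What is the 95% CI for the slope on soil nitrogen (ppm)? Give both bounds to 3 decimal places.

(0.131, 0.255)

df = n − k − 1 = 29 − 2 − 1 = 26.
t* = t_{0.025, 26} = 2.055529.
Margin = t* × SE = 2.055529 × 0.030 = 0.06167.
CI: 0.193 ± 0.06167 → (0.131, 0.255).
With 95% confidence, each one-unit increase in soil nitrogen (ppm) is associated with a change of between 0.131 and 0.255 cm in plant height, holding the other predictors fixed.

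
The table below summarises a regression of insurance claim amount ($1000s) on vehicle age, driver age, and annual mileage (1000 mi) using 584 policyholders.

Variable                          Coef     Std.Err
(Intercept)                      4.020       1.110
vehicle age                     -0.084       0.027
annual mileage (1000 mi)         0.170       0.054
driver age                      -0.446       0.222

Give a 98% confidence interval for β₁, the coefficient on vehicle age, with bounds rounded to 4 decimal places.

(-0.1470, -0.0210)

Read off: b = -0.084, SE = 0.027 for vehicle age.
df = n − k − 1 = 584 − 3 − 1 = 580.
t* = t_{0.01, 580} = 2.332794.
Margin = t* × SE = 2.332794 × 0.027 = 0.062985.
CI: -0.084 ± 0.062985 → (-0.1470, -0.0210).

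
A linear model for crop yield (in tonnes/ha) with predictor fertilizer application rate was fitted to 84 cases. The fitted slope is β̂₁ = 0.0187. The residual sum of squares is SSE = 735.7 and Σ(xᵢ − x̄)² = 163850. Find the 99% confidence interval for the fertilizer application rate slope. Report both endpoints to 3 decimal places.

(-0.001, 0.038)

MSE = SSE/(n − 2) = 735.7/82 = 8.97195.
SE(β̂₁) = √(MSE/Sₓₓ) = √(8.97195/163850) = 0.0073998.
df = n − 2 = 82.
t* = t_{0.005, 82} = 2.637123.
Margin = t* × SE = 2.637123 × 0.0073998 = 0.01951.
CI: 0.0187 ± 0.01951 → (-0.001, 0.038).
With 99% confidence, each one-unit increase in fertilizer application rate is associated with a change of between -0.001 and 0.038 tonnes/ha in crop yield.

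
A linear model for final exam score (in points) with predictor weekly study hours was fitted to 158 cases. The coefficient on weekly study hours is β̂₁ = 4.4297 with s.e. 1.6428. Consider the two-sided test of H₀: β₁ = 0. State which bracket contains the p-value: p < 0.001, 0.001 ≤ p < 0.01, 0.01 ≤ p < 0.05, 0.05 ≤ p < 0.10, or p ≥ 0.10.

0.001 ≤ p < 0.01

t = 4.4297 / 1.6428 = 2.696.
df = n − 2 = 158 − 2 = 156.
Two-sided p = 2·P(T_{156} > |t|) ≈ 0.0078.
So 0.001 ≤ p < 0.01.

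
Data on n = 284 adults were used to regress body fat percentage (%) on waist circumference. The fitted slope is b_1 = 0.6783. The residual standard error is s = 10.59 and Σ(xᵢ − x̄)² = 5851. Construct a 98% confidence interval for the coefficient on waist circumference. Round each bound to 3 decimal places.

SE(b_1) = s/√Sₓₓ = 10.59/√5851 = 0.138446.
df = n − 2 = 282.
t* = t_{0.01, 282} = 2.339644.
Margin = t* × SE = 2.339644 × 0.138446 = 0.32391.
CI: 0.6783 ± 0.32391 → (0.354, 1.002).
With 98% confidence, each one-unit increase in waist circumference is associated with a change of between 0.354 and 1.002 % in body fat percentage.

(0.354, 1.002)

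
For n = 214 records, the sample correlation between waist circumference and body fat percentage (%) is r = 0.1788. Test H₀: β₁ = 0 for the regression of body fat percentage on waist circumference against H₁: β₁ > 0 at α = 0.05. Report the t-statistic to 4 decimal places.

t = r·√(n − 2)/√(1 − r²) = 0.1788·√212/√0.968031 = 2.6460.
df = n − 2 = 212.
One-sided p ≈ 0.0044, which is < 0.05, so reject H₀.
There is evidence of a linear association between waist circumference and body fat percentage.

t = 2.6460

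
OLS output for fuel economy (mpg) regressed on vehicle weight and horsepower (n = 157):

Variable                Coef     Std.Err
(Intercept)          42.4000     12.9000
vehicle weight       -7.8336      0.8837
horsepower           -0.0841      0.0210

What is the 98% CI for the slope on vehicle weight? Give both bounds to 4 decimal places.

(-9.9110, -5.7562)

Read off: b = -7.8336, SE = 0.8837 for vehicle weight.
df = n − k − 1 = 157 − 2 − 1 = 154.
t* = t_{0.01, 154} = 2.350806.
Margin = t* × SE = 2.350806 × 0.8837 = 2.077407.
CI: -7.8336 ± 2.077407 → (-9.9110, -5.7562).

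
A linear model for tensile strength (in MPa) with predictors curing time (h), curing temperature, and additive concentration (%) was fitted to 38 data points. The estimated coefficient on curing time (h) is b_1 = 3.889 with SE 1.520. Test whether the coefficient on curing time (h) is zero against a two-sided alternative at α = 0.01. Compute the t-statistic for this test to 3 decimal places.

H₀: β₁ = 0 vs H₁: β₁ ≠ 0.
t = (b_1 − β₁⁰)/SE = 3.889 / 1.520 = 2.559.
df = n − k − 1 = 38 − 3 − 1 = 34.
Two-sided p ≈ 0.0151, which is ≥ 0.01, so fail to reject H₀.
The data do not give significant evidence of an association between curing time (h) and tensile strength, after adjusting for the other predictors.

t = 2.559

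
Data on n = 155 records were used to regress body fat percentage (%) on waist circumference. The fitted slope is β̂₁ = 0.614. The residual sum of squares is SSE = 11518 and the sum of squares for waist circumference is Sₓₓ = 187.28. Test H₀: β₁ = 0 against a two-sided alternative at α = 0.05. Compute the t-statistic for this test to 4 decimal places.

t = 0.9684

MSE = SSE/(n − 2) = 11518/153 = 75.281.
SE(β̂₁) = √(MSE/Sₓₓ) = √(75.281/187.28) = 0.634011.
t = 0.614 / 0.634011 = 0.9684.
df = n − 2 = 153.
Two-sided p ≈ 0.3344, which is ≥ 0.05, so fail to reject H₀.
The data do not give significant evidence of an association between waist circumference and body fat percentage.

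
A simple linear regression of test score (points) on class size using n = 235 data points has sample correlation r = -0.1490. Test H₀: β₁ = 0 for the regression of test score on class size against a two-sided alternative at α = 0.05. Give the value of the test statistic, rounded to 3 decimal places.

t = r·√(n − 2)/√(1 − r²) = -0.1490·√233/√0.977799 = -2.300.
df = n − 2 = 233.
Two-sided p ≈ 0.0223, which is < 0.05, so reject H₀.
There is evidence of a linear association between class size and test score.

t = -2.300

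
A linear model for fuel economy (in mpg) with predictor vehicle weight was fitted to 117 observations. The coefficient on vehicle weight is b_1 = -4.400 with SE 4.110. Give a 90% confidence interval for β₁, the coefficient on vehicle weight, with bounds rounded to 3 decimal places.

(-11.215, 2.415)

df = n − 2 = 117 − 2 = 115.
t* = t_{0.05, 115} = 1.658212.
Margin = t* × SE = 1.658212 × 4.110 = 6.81525.
CI: -4.400 ± 6.81525 → (-11.215, 2.415).
With 90% confidence, each one-unit increase in vehicle weight is associated with a change of between -11.215 and 2.415 mpg in fuel economy.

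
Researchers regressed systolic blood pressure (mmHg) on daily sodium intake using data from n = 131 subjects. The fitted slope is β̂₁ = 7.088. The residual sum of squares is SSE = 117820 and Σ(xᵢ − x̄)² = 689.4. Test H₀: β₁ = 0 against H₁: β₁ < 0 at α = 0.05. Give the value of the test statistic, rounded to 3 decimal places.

MSE = SSE/(n − 2) = 117820/129 = 913.333.
SE(β̂₁) = √(MSE/Sₓₓ) = √(913.333/689.4) = 1.15101.
t = 7.088 / 1.15101 = 6.158.
df = n − 2 = 129.
One-sided p ≈ 1.0000, which is ≥ 0.05, so fail to reject H₀.
The data do not give significant evidence that the true slope on daily sodium intake is negative.

t = 6.158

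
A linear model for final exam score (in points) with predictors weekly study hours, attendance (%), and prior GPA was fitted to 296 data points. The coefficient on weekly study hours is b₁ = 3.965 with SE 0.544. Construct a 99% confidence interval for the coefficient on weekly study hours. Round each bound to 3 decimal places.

(2.555, 5.375)

df = n − k − 1 = 296 − 3 − 1 = 292.
t* = t_{0.005, 292} = 2.592771.
Margin = t* × SE = 2.592771 × 0.544 = 1.41047.
CI: 3.965 ± 1.41047 → (2.555, 5.375).
With 99% confidence, each one-unit increase in weekly study hours is associated with a change of between 2.555 and 5.375 points in final exam score, holding the other predictors fixed.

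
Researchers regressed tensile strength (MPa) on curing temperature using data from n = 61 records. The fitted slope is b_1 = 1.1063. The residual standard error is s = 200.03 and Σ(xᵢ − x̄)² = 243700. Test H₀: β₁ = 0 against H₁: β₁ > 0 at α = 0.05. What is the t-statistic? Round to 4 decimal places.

SE(b_1) = s/√Sₓₓ = 200.03/√243700 = 0.405198.
t = 1.1063 / 0.405198 = 2.7303.
df = n − 2 = 59.
One-sided p ≈ 0.0042, which is < 0.05, so reject H₀.
There is evidence that the true slope on curing temperature is positive.

t = 2.7303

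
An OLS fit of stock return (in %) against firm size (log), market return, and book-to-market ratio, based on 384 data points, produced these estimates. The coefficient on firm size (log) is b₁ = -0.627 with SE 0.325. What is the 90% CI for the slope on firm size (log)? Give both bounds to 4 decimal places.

df = n − k − 1 = 384 − 3 − 1 = 380.
t* = t_{0.05, 380} = 1.648873.
Margin = t* × SE = 1.648873 × 0.325 = 0.535884.
CI: -0.627 ± 0.535884 → (-1.1629, -0.0911).
With 90% confidence, each one-unit increase in firm size (log) is associated with a change of between -1.1629 and -0.0911 % in stock return, holding the other predictors fixed.

(-1.1629, -0.0911)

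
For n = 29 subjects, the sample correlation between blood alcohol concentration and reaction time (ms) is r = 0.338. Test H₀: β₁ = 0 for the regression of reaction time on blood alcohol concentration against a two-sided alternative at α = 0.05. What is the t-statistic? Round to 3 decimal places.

t = r·√(n − 2)/√(1 − r²) = 0.338·√27/√0.885756 = 1.866.
df = n − 2 = 27.
Two-sided p ≈ 0.0729, which is ≥ 0.05, so fail to reject H₀.
The data do not give significant evidence of a linear association between blood alcohol concentration and reaction time.

t = 1.866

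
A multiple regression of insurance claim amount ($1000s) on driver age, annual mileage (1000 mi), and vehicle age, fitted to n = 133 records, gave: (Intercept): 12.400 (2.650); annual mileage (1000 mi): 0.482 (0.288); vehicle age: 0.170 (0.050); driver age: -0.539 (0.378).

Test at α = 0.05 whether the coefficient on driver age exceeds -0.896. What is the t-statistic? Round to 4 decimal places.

t = 0.9444

Read off: b = -0.539, SE = 0.378 for driver age.
H₀: β₁ = -0.896 vs H₁: β₁ > -0.896.
t = (-0.539 − (-0.896)) / 0.378 = 0.9444.
df = n − k − 1 = 133 − 3 − 1 = 129.
One-sided p ≈ 0.1734, which is ≥ 0.05, so fail to reject H₀.
The data do not give significant evidence that the true slope on driver age exceeds -0.896 $1000s per unit, holding the other predictors fixed.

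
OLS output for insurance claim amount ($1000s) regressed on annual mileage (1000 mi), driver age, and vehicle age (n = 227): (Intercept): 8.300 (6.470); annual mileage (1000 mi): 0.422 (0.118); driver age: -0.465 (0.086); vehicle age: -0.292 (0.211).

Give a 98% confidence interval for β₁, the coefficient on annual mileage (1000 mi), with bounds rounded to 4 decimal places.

(0.1455, 0.6985)

Read off: b = 0.422, SE = 0.118 for annual mileage (1000 mi).
df = n − k − 1 = 227 − 3 − 1 = 223.
t* = t_{0.01, 223} = 2.343186.
Margin = t* × SE = 2.343186 × 0.118 = 0.276496.
CI: 0.422 ± 0.276496 → (0.1455, 0.6985).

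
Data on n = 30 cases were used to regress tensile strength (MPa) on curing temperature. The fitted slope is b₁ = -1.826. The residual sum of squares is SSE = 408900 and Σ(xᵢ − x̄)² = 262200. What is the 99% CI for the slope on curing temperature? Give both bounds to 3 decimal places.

(-2.478, -1.174)

MSE = SSE/(n − 2) = 408900/28 = 14603.6.
SE(b₁) = √(MSE/Sₓₓ) = √(14603.6/262200) = 0.236001.
df = n − 2 = 28.
t* = t_{0.005, 28} = 2.763262.
Margin = t* × SE = 2.763262 × 0.236001 = 0.65213.
CI: -1.826 ± 0.65213 → (-2.478, -1.174).
With 99% confidence, each one-unit increase in curing temperature is associated with a change of between -2.478 and -1.174 MPa in tensile strength.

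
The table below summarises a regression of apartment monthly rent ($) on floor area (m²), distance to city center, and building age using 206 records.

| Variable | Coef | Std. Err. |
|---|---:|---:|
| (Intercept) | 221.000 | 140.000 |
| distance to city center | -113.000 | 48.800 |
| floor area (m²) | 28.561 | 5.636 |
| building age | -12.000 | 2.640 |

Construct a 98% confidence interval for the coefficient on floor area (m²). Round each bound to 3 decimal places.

(15.345, 41.777)

Read off: b = 28.561, SE = 5.636 for floor area (m²).
df = n − k − 1 = 206 − 3 − 1 = 202.
t* = t_{0.01, 202} = 2.34495.
Margin = t* × SE = 2.34495 × 5.636 = 13.21614.
CI: 28.561 ± 13.21614 → (15.345, 41.777).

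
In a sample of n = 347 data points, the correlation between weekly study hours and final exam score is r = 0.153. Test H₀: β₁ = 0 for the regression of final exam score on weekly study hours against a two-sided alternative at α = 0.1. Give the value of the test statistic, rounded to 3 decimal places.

t = r·√(n − 2)/√(1 − r²) = 0.153·√345/√0.976591 = 2.876.
df = n − 2 = 345.
Two-sided p ≈ 0.0043, which is < 0.1, so reject H₀.
There is evidence of a linear association between weekly study hours and final exam score.

t = 2.876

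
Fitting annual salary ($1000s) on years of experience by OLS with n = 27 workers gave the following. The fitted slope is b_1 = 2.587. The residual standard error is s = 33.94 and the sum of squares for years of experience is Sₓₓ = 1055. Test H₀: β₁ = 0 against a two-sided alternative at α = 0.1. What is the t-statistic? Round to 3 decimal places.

SE(b_1) = s/√Sₓₓ = 33.94/√1055 = 1.04493.
t = 2.587 / 1.04493 = 2.476.
df = n − 2 = 25.
Two-sided p ≈ 0.0204, which is < 0.1, so reject H₀.
There is evidence that years of experience is associated with annual salary.

t = 2.476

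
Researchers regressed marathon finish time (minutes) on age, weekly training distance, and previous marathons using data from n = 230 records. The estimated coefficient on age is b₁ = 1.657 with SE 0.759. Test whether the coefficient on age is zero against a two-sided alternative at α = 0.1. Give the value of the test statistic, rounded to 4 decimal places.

t = 2.1831

H₀: β₁ = 0 vs H₁: β₁ ≠ 0.
t = (b₁ − β₁⁰)/SE = 1.657 / 0.759 = 2.1831.
df = n − k − 1 = 230 − 3 − 1 = 226.
Two-sided p ≈ 0.0301, which is < 0.1, so reject H₀.
There is evidence that age is associated with marathon finish time, holding the other predictors fixed.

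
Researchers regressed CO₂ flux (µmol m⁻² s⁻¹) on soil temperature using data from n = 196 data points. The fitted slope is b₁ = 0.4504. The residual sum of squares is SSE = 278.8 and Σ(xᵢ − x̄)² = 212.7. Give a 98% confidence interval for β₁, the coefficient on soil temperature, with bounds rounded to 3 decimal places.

MSE = SSE/(n − 2) = 278.8/194 = 1.43711.
SE(b₁) = √(MSE/Sₓₓ) = √(1.43711/212.7) = 0.0821981.
df = n − 2 = 194.
t* = t_{0.01, 194} = 2.345723.
Margin = t* × SE = 2.345723 × 0.0821981 = 0.19281.
CI: 0.4504 ± 0.19281 → (0.258, 0.643).
With 98% confidence, each one-unit increase in soil temperature is associated with a change of between 0.258 and 0.643 µmol m⁻² s⁻¹ in CO₂ flux.

(0.258, 0.643)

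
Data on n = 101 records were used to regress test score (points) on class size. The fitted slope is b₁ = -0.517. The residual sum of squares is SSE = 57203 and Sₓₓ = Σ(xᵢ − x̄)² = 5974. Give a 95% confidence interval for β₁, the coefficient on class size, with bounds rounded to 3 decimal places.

MSE = SSE/(n − 2) = 57203/99 = 577.808.
SE(b₁) = √(MSE/Sₓₓ) = √(577.808/5974) = 0.310999.
df = n − 2 = 99.
t* = t_{0.025, 99} = 1.984217.
Margin = t* × SE = 1.984217 × 0.310999 = 0.61709.
CI: -0.517 ± 0.61709 → (-1.134, 0.100).
With 95% confidence, each one-unit increase in class size is associated with a change of between -1.134 and 0.100 points in test score.

(-1.134, 0.100)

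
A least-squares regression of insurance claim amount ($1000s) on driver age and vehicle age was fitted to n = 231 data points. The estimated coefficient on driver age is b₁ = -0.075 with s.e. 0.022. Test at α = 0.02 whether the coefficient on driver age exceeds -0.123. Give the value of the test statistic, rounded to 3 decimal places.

t = 2.182

H₀: β₁ = -0.123 vs H₁: β₁ > -0.123.
t = (b₁ − β₁⁰)/SE = (-0.075 − (-0.123)) / 0.022 = 2.182.
df = n − k − 1 = 231 − 2 − 1 = 228.
One-sided p ≈ 0.0151, which is < 0.02, so reject H₀.
There is evidence that the true slope on driver age exceeds -0.123 $1000s per unit, holding the other predictors fixed.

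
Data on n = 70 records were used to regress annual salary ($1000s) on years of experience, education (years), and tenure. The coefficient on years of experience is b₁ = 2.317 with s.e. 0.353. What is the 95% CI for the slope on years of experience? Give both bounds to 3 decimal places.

df = n − k − 1 = 70 − 3 − 1 = 66.
t* = t_{0.025, 66} = 1.996564.
Margin = t* × SE = 1.996564 × 0.353 = 0.70479.
CI: 2.317 ± 0.70479 → (1.612, 3.022).
With 95% confidence, each one-unit increase in years of experience is associated with a change of between 1.612 and 3.022 $1000s in annual salary, holding the other predictors fixed.

(1.612, 3.022)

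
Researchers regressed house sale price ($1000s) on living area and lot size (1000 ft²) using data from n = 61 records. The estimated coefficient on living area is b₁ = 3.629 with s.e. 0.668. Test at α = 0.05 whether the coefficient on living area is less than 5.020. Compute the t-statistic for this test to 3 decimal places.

H₀: β₁ = 5.020 vs H₁: β₁ < 5.020.
t = (b₁ − β₁⁰)/SE = (3.629 − 5.020) / 0.668 = -2.082.
df = n − k − 1 = 61 − 2 − 1 = 58.
One-sided p ≈ 0.0209, which is < 0.05, so reject H₀.
There is evidence that the true slope on living area is below 5.020 $1000s per unit, holding the other predictors fixed.

t = -2.082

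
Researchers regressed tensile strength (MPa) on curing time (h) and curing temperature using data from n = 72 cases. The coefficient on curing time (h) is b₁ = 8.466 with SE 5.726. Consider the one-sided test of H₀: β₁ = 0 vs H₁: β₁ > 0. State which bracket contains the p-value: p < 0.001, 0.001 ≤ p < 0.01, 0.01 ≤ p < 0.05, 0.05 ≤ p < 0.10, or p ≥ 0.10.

t = 8.466 / 5.726 = 1.479.
df = n − k − 1 = 72 − 2 − 1 = 69.
One-sided p = P(T_{69} > t) ≈ 0.0719.
So 0.05 ≤ p < 0.10.

0.05 ≤ p < 0.10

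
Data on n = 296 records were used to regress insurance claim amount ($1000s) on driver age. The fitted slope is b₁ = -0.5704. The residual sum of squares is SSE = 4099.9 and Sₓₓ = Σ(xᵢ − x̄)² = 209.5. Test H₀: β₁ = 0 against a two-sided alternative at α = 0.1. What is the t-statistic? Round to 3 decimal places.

t = -2.211

MSE = SSE/(n − 2) = 4099.9/294 = 13.9452.
SE(b₁) = √(MSE/Sₓₓ) = √(13.9452/209.5) = 0.258001.
t = -0.5704 / 0.258001 = -2.211.
df = n − 2 = 294.
Two-sided p ≈ 0.0278, which is < 0.1, so reject H₀.
There is evidence that driver age is associated with insurance claim amount.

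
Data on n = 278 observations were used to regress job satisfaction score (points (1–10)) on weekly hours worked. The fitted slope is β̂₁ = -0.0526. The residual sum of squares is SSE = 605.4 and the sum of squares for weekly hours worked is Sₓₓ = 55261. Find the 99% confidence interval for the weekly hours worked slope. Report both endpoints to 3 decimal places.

MSE = SSE/(n − 2) = 605.4/276 = 2.19348.
SE(β̂₁) = √(MSE/Sₓₓ) = √(2.19348/55261) = 0.00630024.
df = n − 2 = 276.
t* = t_{0.005, 276} = 2.593759.
Margin = t* × SE = 2.593759 × 0.00630024 = 0.01634.
CI: -0.0526 ± 0.01634 → (-0.069, -0.036).
With 99% confidence, each one-unit increase in weekly hours worked is associated with a change of between -0.069 and -0.036 points (1–10) in job satisfaction score.

(-0.069, -0.036)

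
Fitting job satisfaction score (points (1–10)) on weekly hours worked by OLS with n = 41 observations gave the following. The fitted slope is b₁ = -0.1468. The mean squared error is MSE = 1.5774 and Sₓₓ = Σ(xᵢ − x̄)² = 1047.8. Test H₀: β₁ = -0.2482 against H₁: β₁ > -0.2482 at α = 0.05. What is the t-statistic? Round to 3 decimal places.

t = 2.613

SE(b₁) = √(MSE/Sₓₓ) = √(1.5774/1047.8) = 0.0388.
t = (-0.1468 − (-0.2482)) / 0.0388 = 2.613.
df = n − 2 = 39.
One-sided p ≈ 0.0063, which is < 0.05, so reject H₀.
There is evidence that the true slope on weekly hours worked exceeds -0.2482 points (1–10) per unit.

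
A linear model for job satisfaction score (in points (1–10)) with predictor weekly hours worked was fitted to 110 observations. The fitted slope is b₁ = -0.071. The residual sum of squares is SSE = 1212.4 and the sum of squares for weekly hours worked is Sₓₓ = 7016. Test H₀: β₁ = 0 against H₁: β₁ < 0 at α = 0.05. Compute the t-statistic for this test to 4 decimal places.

t = -1.7750

MSE = SSE/(n − 2) = 1212.4/108 = 11.2259.
SE(b₁) = √(MSE/Sₓₓ) = √(11.2259/7016) = 0.0400006.
t = -0.071 / 0.0400006 = -1.7750.
df = n − 2 = 108.
One-sided p ≈ 0.0394, which is < 0.05, so reject H₀.
There is evidence that the true slope on weekly hours worked is negative.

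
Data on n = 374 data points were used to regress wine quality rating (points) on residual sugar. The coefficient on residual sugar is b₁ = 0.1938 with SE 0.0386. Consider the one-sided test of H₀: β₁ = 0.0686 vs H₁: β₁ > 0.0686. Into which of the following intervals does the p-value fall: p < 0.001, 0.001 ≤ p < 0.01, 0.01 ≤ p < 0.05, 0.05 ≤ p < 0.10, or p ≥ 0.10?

p < 0.001

t = (0.1938 − 0.0686) / 0.0386 = 3.244.
df = n − 2 = 374 − 2 = 372.
One-sided p = P(T_{372} > t) ≈ 0.0006.
So p < 0.001.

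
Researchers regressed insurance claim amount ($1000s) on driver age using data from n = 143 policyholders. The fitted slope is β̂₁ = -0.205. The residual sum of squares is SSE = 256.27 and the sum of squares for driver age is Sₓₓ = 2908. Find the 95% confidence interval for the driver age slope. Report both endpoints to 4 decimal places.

MSE = SSE/(n − 2) = 256.27/141 = 1.81752.
SE(β̂₁) = √(MSE/Sₓₓ) = √(1.81752/2908) = 0.0250001.
df = n − 2 = 141.
t* = t_{0.025, 141} = 1.976931.
Margin = t* × SE = 1.976931 × 0.0250001 = 0.049424.
CI: -0.205 ± 0.049424 → (-0.2544, -0.1556).
With 95% confidence, each one-unit increase in driver age is associated with a change of between -0.2544 and -0.1556 $1000s in insurance claim amount.

(-0.2544, -0.1556)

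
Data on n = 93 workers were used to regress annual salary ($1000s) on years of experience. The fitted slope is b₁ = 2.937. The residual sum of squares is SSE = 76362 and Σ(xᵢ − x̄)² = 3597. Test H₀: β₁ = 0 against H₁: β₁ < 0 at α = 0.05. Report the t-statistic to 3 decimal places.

MSE = SSE/(n − 2) = 76362/91 = 839.143.
SE(b₁) = √(MSE/Sₓₓ) = √(839.143/3597) = 0.483001.
t = 2.937 / 0.483001 = 6.081.
df = n − 2 = 91.
One-sided p ≈ 1.0000, which is ≥ 0.05, so fail to reject H₀.
The data do not give significant evidence that the true slope on years of experience is negative.

t = 6.081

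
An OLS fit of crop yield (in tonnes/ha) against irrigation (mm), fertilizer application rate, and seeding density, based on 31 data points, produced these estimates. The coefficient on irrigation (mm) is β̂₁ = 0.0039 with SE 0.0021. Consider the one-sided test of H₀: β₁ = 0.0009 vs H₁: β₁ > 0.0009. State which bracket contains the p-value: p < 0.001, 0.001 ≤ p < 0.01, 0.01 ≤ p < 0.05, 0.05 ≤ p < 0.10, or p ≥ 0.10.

0.05 ≤ p < 0.10

t = (0.0039 − 0.0009) / 0.0021 = 1.429.
df = n − k − 1 = 31 − 3 − 1 = 27.
One-sided p = P(T_{27} > t) ≈ 0.0823.
So 0.05 ≤ p < 0.10.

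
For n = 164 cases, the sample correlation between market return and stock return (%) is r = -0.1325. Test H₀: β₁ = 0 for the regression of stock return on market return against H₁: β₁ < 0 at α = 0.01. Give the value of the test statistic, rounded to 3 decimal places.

t = r·√(n − 2)/√(1 − r²) = -0.1325·√162/√0.982444 = -1.701.
df = n − 2 = 162.
One-sided p ≈ 0.0454, which is ≥ 0.01, so fail to reject H₀.
The data do not give significant evidence of a linear association between market return and stock return.

t = -1.701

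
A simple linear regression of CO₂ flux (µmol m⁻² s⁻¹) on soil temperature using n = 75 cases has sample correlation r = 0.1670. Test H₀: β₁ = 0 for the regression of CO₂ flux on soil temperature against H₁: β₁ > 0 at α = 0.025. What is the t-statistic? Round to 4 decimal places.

t = r·√(n − 2)/√(1 − r²) = 0.1670·√73/√0.972111 = 1.4472.
df = n − 2 = 73.
One-sided p ≈ 0.0761, which is ≥ 0.025, so fail to reject H₀.
The data do not give significant evidence of a linear association between soil temperature and CO₂ flux.

t = 1.4472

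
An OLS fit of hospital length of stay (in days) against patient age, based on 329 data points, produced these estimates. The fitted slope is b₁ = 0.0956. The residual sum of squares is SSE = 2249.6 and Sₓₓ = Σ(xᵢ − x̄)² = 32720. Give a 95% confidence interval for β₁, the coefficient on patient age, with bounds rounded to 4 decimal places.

MSE = SSE/(n − 2) = 2249.6/327 = 6.87951.
SE(b₁) = √(MSE/Sₓₓ) = √(6.87951/32720) = 0.0145001.
df = n − 2 = 327.
t* = t_{0.025, 327} = 1.967245.
Margin = t* × SE = 1.967245 × 0.0145001 = 0.028525.
CI: 0.0956 ± 0.028525 → (0.0671, 0.1241).
With 95% confidence, each one-unit increase in patient age is associated with a change of between 0.0671 and 0.1241 days in hospital length of stay.

(0.0671, 0.1241)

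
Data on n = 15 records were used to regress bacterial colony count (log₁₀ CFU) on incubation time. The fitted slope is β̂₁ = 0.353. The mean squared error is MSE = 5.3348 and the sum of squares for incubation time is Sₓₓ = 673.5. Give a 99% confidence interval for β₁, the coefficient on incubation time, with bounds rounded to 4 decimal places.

SE(β̂₁) = √(MSE/Sₓₓ) = √(5.3348/673.5) = 0.0890001.
df = n − 2 = 13.
t* = t_{0.005, 13} = 3.012276.
Margin = t* × SE = 3.012276 × 0.0890001 = 0.268093.
CI: 0.353 ± 0.268093 → (0.0849, 0.6211).
With 99% confidence, each one-unit increase in incubation time is associated with a change of between 0.0849 and 0.6211 log₁₀ CFU in bacterial colony count.

(0.0849, 0.6211)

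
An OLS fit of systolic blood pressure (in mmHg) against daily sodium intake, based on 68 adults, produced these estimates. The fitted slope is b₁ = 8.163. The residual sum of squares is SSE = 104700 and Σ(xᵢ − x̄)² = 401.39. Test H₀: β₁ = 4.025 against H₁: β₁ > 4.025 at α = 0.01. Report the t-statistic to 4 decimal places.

MSE = SSE/(n − 2) = 104700/66 = 1586.36.
SE(b₁) = √(MSE/Sₓₓ) = √(1586.36/401.39) = 1.98801.
t = (8.163 − 4.025) / 1.98801 = 2.0815.
df = n − 2 = 66.
One-sided p ≈ 0.0206, which is ≥ 0.01, so fail to reject H₀.
The data do not give significant evidence that the true slope on daily sodium intake exceeds 4.025 mmHg per unit.

t = 2.0815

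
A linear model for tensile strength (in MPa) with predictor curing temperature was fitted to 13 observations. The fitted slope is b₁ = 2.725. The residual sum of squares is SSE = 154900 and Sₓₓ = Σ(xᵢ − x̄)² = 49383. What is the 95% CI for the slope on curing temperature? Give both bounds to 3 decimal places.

(1.550, 3.900)

MSE = SSE/(n − 2) = 154900/11 = 14081.8.
SE(b₁) = √(MSE/Sₓₓ) = √(14081.8/49383) = 0.533999.
df = n − 2 = 11.
t* = t_{0.025, 11} = 2.200985.
Margin = t* × SE = 2.200985 × 0.533999 = 1.17532.
CI: 2.725 ± 1.17532 → (1.550, 3.900).
With 95% confidence, each one-unit increase in curing temperature is associated with a change of between 1.550 and 3.900 MPa in tensile strength.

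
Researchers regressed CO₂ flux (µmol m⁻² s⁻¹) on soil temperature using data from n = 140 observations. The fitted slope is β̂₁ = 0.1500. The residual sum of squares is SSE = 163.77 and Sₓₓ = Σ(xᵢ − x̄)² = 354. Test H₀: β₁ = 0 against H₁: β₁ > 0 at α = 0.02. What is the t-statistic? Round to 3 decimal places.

MSE = SSE/(n − 2) = 163.77/138 = 1.18674.
SE(β̂₁) = √(MSE/Sₓₓ) = √(1.18674/354) = 0.0578997.
t = 0.1500 / 0.0578997 = 2.591.
df = n − 2 = 138.
One-sided p ≈ 0.0053, which is < 0.02, so reject H₀.
There is evidence that the true slope on soil temperature is positive.

t = 2.591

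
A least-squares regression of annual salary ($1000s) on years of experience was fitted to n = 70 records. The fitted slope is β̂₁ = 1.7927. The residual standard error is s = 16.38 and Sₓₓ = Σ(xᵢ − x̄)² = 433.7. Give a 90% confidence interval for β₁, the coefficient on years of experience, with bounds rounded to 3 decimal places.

SE(β̂₁) = s/√Sₓₓ = 16.38/√433.7 = 0.786537.
df = n − 2 = 68.
t* = t_{0.05, 68} = 1.667572.
Margin = t* × SE = 1.667572 × 0.786537 = 1.31161.
CI: 1.7927 ± 1.31161 → (0.481, 3.104).
With 90% confidence, each one-unit increase in years of experience is associated with a change of between 0.481 and 3.104 $1000s in annual salary.

(0.481, 3.104)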